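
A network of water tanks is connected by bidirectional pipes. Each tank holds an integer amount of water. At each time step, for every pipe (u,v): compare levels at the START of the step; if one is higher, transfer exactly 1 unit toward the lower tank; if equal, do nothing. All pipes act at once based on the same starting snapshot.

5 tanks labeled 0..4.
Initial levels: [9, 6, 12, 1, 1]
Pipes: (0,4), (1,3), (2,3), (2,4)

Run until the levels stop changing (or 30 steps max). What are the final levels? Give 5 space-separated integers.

Step 1: flows [0->4,1->3,2->3,2->4] -> levels [8 5 10 3 3]
Step 2: flows [0->4,1->3,2->3,2->4] -> levels [7 4 8 5 5]
Step 3: flows [0->4,3->1,2->3,2->4] -> levels [6 5 6 5 7]
Step 4: flows [4->0,1=3,2->3,4->2] -> levels [7 5 6 6 5]
Step 5: flows [0->4,3->1,2=3,2->4] -> levels [6 6 5 5 7]
Step 6: flows [4->0,1->3,2=3,4->2] -> levels [7 5 6 6 5]
  -> period-2 cycle: step 6 state = step 4 state; never stabilizes
  -> state at step 30: (30-4) mod 2 = 0, same as step 4 -> [7 5 6 6 5]

Answer: 7 5 6 6 5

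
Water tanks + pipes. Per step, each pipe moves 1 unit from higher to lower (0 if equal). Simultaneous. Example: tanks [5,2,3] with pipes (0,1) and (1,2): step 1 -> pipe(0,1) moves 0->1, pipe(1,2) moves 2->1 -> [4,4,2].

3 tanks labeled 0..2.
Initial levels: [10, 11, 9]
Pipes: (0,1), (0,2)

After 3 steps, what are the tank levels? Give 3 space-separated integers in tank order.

Answer: 10 10 10

Derivation:
Step 1: flows [1->0,0->2] -> levels [10 10 10]
Step 2: flows [0=1,0=2] -> levels [10 10 10]
  -> stable; steps 3..3 unchanged -> [10 10 10]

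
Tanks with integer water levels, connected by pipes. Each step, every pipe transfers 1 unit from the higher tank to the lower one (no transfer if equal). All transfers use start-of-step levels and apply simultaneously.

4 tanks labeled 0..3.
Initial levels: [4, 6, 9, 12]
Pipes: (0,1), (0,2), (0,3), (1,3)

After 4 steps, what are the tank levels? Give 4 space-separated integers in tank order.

Answer: 10 7 7 7

Derivation:
Step 1: flows [1->0,2->0,3->0,3->1] -> levels [7 6 8 10]
Step 2: flows [0->1,2->0,3->0,3->1] -> levels [8 8 7 8]
Step 3: flows [0=1,0->2,0=3,1=3] -> levels [7 8 8 8]
Step 4: flows [1->0,2->0,3->0,1=3] -> levels [10 7 7 7]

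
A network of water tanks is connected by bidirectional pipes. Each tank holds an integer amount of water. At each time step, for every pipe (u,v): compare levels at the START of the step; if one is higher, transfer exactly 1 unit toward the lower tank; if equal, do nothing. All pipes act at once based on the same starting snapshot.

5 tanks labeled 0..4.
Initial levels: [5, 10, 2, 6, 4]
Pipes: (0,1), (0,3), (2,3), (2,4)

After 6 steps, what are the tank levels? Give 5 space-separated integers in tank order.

Answer: 5 7 4 6 5

Derivation:
Step 1: flows [1->0,3->0,3->2,4->2] -> levels [7 9 4 4 3]
Step 2: flows [1->0,0->3,2=3,2->4] -> levels [7 8 3 5 4]
Step 3: flows [1->0,0->3,3->2,4->2] -> levels [7 7 5 5 3]
Step 4: flows [0=1,0->3,2=3,2->4] -> levels [6 7 4 6 4]
Step 5: flows [1->0,0=3,3->2,2=4] -> levels [7 6 5 5 4]
Step 6: flows [0->1,0->3,2=3,2->4] -> levels [5 7 4 6 5]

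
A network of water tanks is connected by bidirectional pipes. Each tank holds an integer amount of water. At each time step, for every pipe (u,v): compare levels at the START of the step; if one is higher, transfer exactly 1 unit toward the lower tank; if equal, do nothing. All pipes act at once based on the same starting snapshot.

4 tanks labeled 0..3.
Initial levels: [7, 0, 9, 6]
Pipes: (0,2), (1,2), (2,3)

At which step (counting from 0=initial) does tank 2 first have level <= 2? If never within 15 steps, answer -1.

Answer: -1

Derivation:
Step 1: flows [2->0,2->1,2->3] -> levels [8 1 6 7]
Step 2: flows [0->2,2->1,3->2] -> levels [7 2 7 6]
Step 3: flows [0=2,2->1,2->3] -> levels [7 3 5 7]
Step 4: flows [0->2,2->1,3->2] -> levels [6 4 6 6]
Step 5: flows [0=2,2->1,2=3] -> levels [6 5 5 6]
Step 6: flows [0->2,1=2,3->2] -> levels [5 5 7 5]
Step 7: flows [2->0,2->1,2->3] -> levels [6 6 4 6]
Step 8: flows [0->2,1->2,3->2] -> levels [5 5 7 5]
  -> period-2 cycle (repeats step 6); tank 2 never drops to <=2
Tank 2 never reaches <=2 within 15 steps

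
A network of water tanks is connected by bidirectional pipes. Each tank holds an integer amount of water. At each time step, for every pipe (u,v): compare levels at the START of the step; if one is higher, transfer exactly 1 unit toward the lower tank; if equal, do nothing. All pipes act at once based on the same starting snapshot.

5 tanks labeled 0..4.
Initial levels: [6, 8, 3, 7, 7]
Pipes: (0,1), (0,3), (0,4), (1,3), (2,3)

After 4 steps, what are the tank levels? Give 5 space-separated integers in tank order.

Answer: 5 7 6 6 7

Derivation:
Step 1: flows [1->0,3->0,4->0,1->3,3->2] -> levels [9 6 4 6 6]
Step 2: flows [0->1,0->3,0->4,1=3,3->2] -> levels [6 7 5 6 7]
Step 3: flows [1->0,0=3,4->0,1->3,3->2] -> levels [8 5 6 6 6]
Step 4: flows [0->1,0->3,0->4,3->1,2=3] -> levels [5 7 6 6 7]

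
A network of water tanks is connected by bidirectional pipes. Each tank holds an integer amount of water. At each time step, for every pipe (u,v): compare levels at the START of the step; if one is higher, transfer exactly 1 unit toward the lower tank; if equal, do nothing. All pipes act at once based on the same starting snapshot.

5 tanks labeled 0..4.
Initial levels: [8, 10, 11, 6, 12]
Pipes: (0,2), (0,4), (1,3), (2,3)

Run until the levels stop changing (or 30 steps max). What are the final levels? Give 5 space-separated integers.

Answer: 11 8 9 10 9

Derivation:
Step 1: flows [2->0,4->0,1->3,2->3] -> levels [10 9 9 8 11]
Step 2: flows [0->2,4->0,1->3,2->3] -> levels [10 8 9 10 10]
Step 3: flows [0->2,0=4,3->1,3->2] -> levels [9 9 11 8 10]
Step 4: flows [2->0,4->0,1->3,2->3] -> levels [11 8 9 10 9]
Step 5: flows [0->2,0->4,3->1,3->2] -> levels [9 9 11 8 10]
  -> period-2 cycle: step 5 state = step 3 state; never stabilizes
  -> state at step 30: (30-3) mod 2 = 1, same as step 4 -> [11 8 9 10 9]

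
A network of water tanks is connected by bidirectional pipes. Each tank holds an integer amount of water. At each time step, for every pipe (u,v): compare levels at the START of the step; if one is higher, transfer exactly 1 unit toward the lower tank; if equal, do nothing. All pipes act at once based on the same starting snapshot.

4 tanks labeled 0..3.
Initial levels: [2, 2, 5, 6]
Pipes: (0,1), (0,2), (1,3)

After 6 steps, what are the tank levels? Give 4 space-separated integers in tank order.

Step 1: flows [0=1,2->0,3->1] -> levels [3 3 4 5]
Step 2: flows [0=1,2->0,3->1] -> levels [4 4 3 4]
Step 3: flows [0=1,0->2,1=3] -> levels [3 4 4 4]
Step 4: flows [1->0,2->0,1=3] -> levels [5 3 3 4]
Step 5: flows [0->1,0->2,3->1] -> levels [3 5 4 3]
Step 6: flows [1->0,2->0,1->3] -> levels [5 3 3 4]

Answer: 5 3 3 4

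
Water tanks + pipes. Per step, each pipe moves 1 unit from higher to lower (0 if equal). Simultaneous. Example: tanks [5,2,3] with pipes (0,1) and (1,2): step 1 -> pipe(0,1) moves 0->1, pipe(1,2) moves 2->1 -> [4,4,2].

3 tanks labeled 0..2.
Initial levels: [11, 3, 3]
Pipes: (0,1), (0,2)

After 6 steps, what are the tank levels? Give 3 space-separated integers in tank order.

Answer: 7 5 5

Derivation:
Step 1: flows [0->1,0->2] -> levels [9 4 4]
Step 2: flows [0->1,0->2] -> levels [7 5 5]
Step 3: flows [0->1,0->2] -> levels [5 6 6]
Step 4: flows [1->0,2->0] -> levels [7 5 5]
  -> period-2 cycle: step 4 state = step 2 state
  -> state at step 6: (6-2) mod 2 = 0, same as step 2 -> [7 5 5]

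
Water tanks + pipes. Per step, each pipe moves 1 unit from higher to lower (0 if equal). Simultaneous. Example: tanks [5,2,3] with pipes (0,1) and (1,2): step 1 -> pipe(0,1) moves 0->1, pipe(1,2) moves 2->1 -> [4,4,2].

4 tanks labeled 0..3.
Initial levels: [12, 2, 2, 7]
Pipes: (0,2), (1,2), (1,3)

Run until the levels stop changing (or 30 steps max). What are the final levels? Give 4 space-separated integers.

Step 1: flows [0->2,1=2,3->1] -> levels [11 3 3 6]
Step 2: flows [0->2,1=2,3->1] -> levels [10 4 4 5]
Step 3: flows [0->2,1=2,3->1] -> levels [9 5 5 4]
Step 4: flows [0->2,1=2,1->3] -> levels [8 4 6 5]
Step 5: flows [0->2,2->1,3->1] -> levels [7 6 6 4]
Step 6: flows [0->2,1=2,1->3] -> levels [6 5 7 5]
Step 7: flows [2->0,2->1,1=3] -> levels [7 6 5 5]
Step 8: flows [0->2,1->2,1->3] -> levels [6 4 7 6]
Step 9: flows [2->0,2->1,3->1] -> levels [7 6 5 5]
  -> period-2 cycle: step 9 state = step 7 state; never stabilizes
  -> state at step 30: (30-7) mod 2 = 1, same as step 8 -> [6 4 7 6]

Answer: 6 4 7 6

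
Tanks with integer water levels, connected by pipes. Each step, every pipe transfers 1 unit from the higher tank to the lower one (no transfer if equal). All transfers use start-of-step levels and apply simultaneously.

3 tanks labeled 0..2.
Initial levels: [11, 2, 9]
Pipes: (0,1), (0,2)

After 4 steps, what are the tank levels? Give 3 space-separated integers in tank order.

Answer: 8 6 8

Derivation:
Step 1: flows [0->1,0->2] -> levels [9 3 10]
Step 2: flows [0->1,2->0] -> levels [9 4 9]
Step 3: flows [0->1,0=2] -> levels [8 5 9]
Step 4: flows [0->1,2->0] -> levels [8 6 8]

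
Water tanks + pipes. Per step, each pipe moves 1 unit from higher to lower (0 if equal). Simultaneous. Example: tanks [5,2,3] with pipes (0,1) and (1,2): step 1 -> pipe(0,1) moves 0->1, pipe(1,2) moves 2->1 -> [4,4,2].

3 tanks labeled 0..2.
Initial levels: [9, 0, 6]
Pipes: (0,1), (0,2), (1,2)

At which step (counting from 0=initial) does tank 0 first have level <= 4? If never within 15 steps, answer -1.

Step 1: flows [0->1,0->2,2->1] -> levels [7 2 6]
Step 2: flows [0->1,0->2,2->1] -> levels [5 4 6]
Step 3: flows [0->1,2->0,2->1] -> levels [5 6 4]
Step 4: flows [1->0,0->2,1->2] -> levels [5 4 6]
  -> period-2 cycle (repeats step 2); tank 0 never drops to <=4
Tank 0 never reaches <=4 within 15 steps

Answer: -1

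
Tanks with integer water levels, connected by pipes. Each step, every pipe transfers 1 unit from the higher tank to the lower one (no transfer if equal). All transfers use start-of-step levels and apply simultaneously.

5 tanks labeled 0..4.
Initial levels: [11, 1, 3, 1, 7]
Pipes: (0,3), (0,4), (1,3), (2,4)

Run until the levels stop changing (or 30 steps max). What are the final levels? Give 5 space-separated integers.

Step 1: flows [0->3,0->4,1=3,4->2] -> levels [9 1 4 2 7]
Step 2: flows [0->3,0->4,3->1,4->2] -> levels [7 2 5 2 7]
Step 3: flows [0->3,0=4,1=3,4->2] -> levels [6 2 6 3 6]
Step 4: flows [0->3,0=4,3->1,2=4] -> levels [5 3 6 3 6]
Step 5: flows [0->3,4->0,1=3,2=4] -> levels [5 3 6 4 5]
Step 6: flows [0->3,0=4,3->1,2->4] -> levels [4 4 5 4 6]
Step 7: flows [0=3,4->0,1=3,4->2] -> levels [5 4 6 4 4]
Step 8: flows [0->3,0->4,1=3,2->4] -> levels [3 4 5 5 6]
Step 9: flows [3->0,4->0,3->1,4->2] -> levels [5 5 6 3 4]
Step 10: flows [0->3,0->4,1->3,2->4] -> levels [3 4 5 5 6]
  -> period-2 cycle: step 10 state = step 8 state; never stabilizes
  -> state at step 30: (30-8) mod 2 = 0, same as step 8 -> [3 4 5 5 6]

Answer: 3 4 5 5 6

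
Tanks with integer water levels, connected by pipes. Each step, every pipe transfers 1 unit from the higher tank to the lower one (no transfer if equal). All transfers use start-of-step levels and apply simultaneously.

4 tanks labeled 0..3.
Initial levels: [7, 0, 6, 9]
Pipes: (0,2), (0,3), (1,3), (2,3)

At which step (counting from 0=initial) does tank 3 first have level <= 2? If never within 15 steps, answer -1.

Step 1: flows [0->2,3->0,3->1,3->2] -> levels [7 1 8 6]
Step 2: flows [2->0,0->3,3->1,2->3] -> levels [7 2 6 7]
Step 3: flows [0->2,0=3,3->1,3->2] -> levels [6 3 8 5]
Step 4: flows [2->0,0->3,3->1,2->3] -> levels [6 4 6 6]
Step 5: flows [0=2,0=3,3->1,2=3] -> levels [6 5 6 5]
Step 6: flows [0=2,0->3,1=3,2->3] -> levels [5 5 5 7]
Step 7: flows [0=2,3->0,3->1,3->2] -> levels [6 6 6 4]
Step 8: flows [0=2,0->3,1->3,2->3] -> levels [5 5 5 7]
  -> period-2 cycle (repeats step 6); tank 3 never drops to <=2
Tank 3 never reaches <=2 within 15 steps

Answer: -1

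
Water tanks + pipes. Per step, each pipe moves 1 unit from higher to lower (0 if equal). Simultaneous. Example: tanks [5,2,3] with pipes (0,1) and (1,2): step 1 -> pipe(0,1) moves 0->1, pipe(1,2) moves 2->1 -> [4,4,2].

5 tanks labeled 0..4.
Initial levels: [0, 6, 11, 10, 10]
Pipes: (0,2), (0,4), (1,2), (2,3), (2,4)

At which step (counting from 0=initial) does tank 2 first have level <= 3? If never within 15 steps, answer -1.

Answer: -1

Derivation:
Step 1: flows [2->0,4->0,2->1,2->3,2->4] -> levels [2 7 7 11 10]
Step 2: flows [2->0,4->0,1=2,3->2,4->2] -> levels [4 7 8 10 8]
Step 3: flows [2->0,4->0,2->1,3->2,2=4] -> levels [6 8 7 9 7]
Step 4: flows [2->0,4->0,1->2,3->2,2=4] -> levels [8 7 8 8 6]
Step 5: flows [0=2,0->4,2->1,2=3,2->4] -> levels [7 8 6 8 8]
Step 6: flows [0->2,4->0,1->2,3->2,4->2] -> levels [7 7 10 7 6]
Step 7: flows [2->0,0->4,2->1,2->3,2->4] -> levels [7 8 6 8 8]
  -> period-2 cycle (repeats step 5); tank 2 never drops to <=3
Tank 2 never reaches <=3 within 15 steps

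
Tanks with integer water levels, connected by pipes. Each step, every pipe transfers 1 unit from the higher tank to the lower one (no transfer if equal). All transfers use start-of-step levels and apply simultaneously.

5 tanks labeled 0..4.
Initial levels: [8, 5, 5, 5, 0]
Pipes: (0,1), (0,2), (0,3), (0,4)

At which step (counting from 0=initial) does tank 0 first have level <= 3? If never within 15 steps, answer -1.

Step 1: flows [0->1,0->2,0->3,0->4] -> levels [4 6 6 6 1]
Step 2: flows [1->0,2->0,3->0,0->4] -> levels [6 5 5 5 2]
Step 3: flows [0->1,0->2,0->3,0->4] -> levels [2 6 6 6 3]
Tank 0 first reaches <=3 at step 3

Answer: 3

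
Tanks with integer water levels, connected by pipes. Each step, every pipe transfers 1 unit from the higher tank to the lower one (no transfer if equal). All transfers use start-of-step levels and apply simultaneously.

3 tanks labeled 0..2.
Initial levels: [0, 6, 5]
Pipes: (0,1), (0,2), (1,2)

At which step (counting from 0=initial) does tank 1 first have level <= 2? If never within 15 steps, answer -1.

Answer: -1

Derivation:
Step 1: flows [1->0,2->0,1->2] -> levels [2 4 5]
Step 2: flows [1->0,2->0,2->1] -> levels [4 4 3]
Step 3: flows [0=1,0->2,1->2] -> levels [3 3 5]
Step 4: flows [0=1,2->0,2->1] -> levels [4 4 3]
  -> period-2 cycle (repeats step 2); tank 1 never drops to <=2
Tank 1 never reaches <=2 within 15 steps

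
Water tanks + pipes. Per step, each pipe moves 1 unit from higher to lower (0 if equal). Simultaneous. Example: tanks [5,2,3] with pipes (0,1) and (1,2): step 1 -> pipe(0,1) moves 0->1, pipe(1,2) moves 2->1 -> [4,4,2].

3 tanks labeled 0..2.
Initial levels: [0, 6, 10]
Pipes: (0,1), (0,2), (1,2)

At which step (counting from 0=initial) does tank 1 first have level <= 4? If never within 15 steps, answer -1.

Step 1: flows [1->0,2->0,2->1] -> levels [2 6 8]
Step 2: flows [1->0,2->0,2->1] -> levels [4 6 6]
Step 3: flows [1->0,2->0,1=2] -> levels [6 5 5]
Step 4: flows [0->1,0->2,1=2] -> levels [4 6 6]
  -> period-2 cycle (repeats step 2); tank 1 never drops to <=4
Tank 1 never reaches <=4 within 15 steps

Answer: -1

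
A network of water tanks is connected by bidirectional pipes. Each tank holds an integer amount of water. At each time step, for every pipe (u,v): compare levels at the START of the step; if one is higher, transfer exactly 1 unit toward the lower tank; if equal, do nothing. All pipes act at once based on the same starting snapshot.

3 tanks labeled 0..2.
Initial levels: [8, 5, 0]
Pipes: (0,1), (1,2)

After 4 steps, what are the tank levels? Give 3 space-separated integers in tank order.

Answer: 5 4 4

Derivation:
Step 1: flows [0->1,1->2] -> levels [7 5 1]
Step 2: flows [0->1,1->2] -> levels [6 5 2]
Step 3: flows [0->1,1->2] -> levels [5 5 3]
Step 4: flows [0=1,1->2] -> levels [5 4 4]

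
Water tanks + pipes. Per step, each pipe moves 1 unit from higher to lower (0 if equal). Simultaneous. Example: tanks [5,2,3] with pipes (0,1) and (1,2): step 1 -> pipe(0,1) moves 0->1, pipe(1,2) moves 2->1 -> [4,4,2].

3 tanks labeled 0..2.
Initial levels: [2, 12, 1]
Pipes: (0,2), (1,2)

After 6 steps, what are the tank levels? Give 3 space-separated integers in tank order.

Step 1: flows [0->2,1->2] -> levels [1 11 3]
Step 2: flows [2->0,1->2] -> levels [2 10 3]
Step 3: flows [2->0,1->2] -> levels [3 9 3]
Step 4: flows [0=2,1->2] -> levels [3 8 4]
Step 5: flows [2->0,1->2] -> levels [4 7 4]
Step 6: flows [0=2,1->2] -> levels [4 6 5]

Answer: 4 6 5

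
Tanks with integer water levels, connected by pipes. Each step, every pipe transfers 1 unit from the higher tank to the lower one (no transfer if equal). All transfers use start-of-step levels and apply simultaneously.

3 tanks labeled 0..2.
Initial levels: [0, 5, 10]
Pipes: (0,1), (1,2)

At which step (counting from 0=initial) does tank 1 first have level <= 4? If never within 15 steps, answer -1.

Answer: -1

Derivation:
Step 1: flows [1->0,2->1] -> levels [1 5 9]
Step 2: flows [1->0,2->1] -> levels [2 5 8]
Step 3: flows [1->0,2->1] -> levels [3 5 7]
Step 4: flows [1->0,2->1] -> levels [4 5 6]
Step 5: flows [1->0,2->1] -> levels [5 5 5]
Step 6: flows [0=1,1=2] -> levels [5 5 5]
  -> stable; tank 1 stays at 5 > 4
Tank 1 never reaches <=4 within 15 steps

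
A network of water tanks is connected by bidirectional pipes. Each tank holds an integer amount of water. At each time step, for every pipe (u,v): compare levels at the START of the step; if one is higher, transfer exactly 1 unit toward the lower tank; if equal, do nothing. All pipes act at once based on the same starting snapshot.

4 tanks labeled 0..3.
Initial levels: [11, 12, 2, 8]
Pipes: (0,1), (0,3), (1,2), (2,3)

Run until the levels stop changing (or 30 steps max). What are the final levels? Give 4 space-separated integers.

Step 1: flows [1->0,0->3,1->2,3->2] -> levels [11 10 4 8]
Step 2: flows [0->1,0->3,1->2,3->2] -> levels [9 10 6 8]
Step 3: flows [1->0,0->3,1->2,3->2] -> levels [9 8 8 8]
Step 4: flows [0->1,0->3,1=2,2=3] -> levels [7 9 8 9]
Step 5: flows [1->0,3->0,1->2,3->2] -> levels [9 7 10 7]
Step 6: flows [0->1,0->3,2->1,2->3] -> levels [7 9 8 9]
  -> period-2 cycle: step 6 state = step 4 state; never stabilizes
  -> state at step 30: (30-4) mod 2 = 0, same as step 4 -> [7 9 8 9]

Answer: 7 9 8 9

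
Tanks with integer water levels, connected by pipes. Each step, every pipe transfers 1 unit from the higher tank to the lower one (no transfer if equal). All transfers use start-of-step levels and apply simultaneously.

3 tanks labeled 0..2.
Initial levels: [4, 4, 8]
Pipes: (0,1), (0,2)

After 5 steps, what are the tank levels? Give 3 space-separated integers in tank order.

Answer: 6 5 5

Derivation:
Step 1: flows [0=1,2->0] -> levels [5 4 7]
Step 2: flows [0->1,2->0] -> levels [5 5 6]
Step 3: flows [0=1,2->0] -> levels [6 5 5]
Step 4: flows [0->1,0->2] -> levels [4 6 6]
Step 5: flows [1->0,2->0] -> levels [6 5 5]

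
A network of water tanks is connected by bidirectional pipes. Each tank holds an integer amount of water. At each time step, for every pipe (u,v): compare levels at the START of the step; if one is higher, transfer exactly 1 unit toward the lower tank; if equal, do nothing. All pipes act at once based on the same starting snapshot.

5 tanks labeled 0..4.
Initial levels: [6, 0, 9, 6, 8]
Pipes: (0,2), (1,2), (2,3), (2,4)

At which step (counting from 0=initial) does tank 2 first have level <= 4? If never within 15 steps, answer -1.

Step 1: flows [2->0,2->1,2->3,2->4] -> levels [7 1 5 7 9]
Step 2: flows [0->2,2->1,3->2,4->2] -> levels [6 2 7 6 8]
Step 3: flows [2->0,2->1,2->3,4->2] -> levels [7 3 5 7 7]
Step 4: flows [0->2,2->1,3->2,4->2] -> levels [6 4 7 6 6]
Step 5: flows [2->0,2->1,2->3,2->4] -> levels [7 5 3 7 7]
Tank 2 first reaches <=4 at step 5

Answer: 5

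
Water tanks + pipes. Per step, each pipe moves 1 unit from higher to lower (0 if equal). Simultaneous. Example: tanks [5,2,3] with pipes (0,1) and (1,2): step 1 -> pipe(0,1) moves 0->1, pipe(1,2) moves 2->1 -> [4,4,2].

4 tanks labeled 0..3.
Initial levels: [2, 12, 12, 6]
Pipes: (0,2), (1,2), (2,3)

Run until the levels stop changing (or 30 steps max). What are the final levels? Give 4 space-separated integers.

Step 1: flows [2->0,1=2,2->3] -> levels [3 12 10 7]
Step 2: flows [2->0,1->2,2->3] -> levels [4 11 9 8]
Step 3: flows [2->0,1->2,2->3] -> levels [5 10 8 9]
Step 4: flows [2->0,1->2,3->2] -> levels [6 9 9 8]
Step 5: flows [2->0,1=2,2->3] -> levels [7 9 7 9]
Step 6: flows [0=2,1->2,3->2] -> levels [7 8 9 8]
Step 7: flows [2->0,2->1,2->3] -> levels [8 9 6 9]
Step 8: flows [0->2,1->2,3->2] -> levels [7 8 9 8]
  -> period-2 cycle: step 8 state = step 6 state; never stabilizes
  -> state at step 30: (30-6) mod 2 = 0, same as step 6 -> [7 8 9 8]

Answer: 7 8 9 8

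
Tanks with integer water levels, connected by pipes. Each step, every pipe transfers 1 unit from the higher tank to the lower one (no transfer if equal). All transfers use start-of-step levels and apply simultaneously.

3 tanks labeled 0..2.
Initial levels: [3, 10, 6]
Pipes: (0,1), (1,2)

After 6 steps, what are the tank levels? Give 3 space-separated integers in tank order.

Answer: 6 7 6

Derivation:
Step 1: flows [1->0,1->2] -> levels [4 8 7]
Step 2: flows [1->0,1->2] -> levels [5 6 8]
Step 3: flows [1->0,2->1] -> levels [6 6 7]
Step 4: flows [0=1,2->1] -> levels [6 7 6]
Step 5: flows [1->0,1->2] -> levels [7 5 7]
Step 6: flows [0->1,2->1] -> levels [6 7 6]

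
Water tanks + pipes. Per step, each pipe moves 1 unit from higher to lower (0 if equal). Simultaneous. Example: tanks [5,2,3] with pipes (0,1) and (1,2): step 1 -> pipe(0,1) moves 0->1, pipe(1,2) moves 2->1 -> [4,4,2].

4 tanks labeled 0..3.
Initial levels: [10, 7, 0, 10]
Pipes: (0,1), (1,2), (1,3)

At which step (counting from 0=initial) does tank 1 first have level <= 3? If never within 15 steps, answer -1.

Answer: -1

Derivation:
Step 1: flows [0->1,1->2,3->1] -> levels [9 8 1 9]
Step 2: flows [0->1,1->2,3->1] -> levels [8 9 2 8]
Step 3: flows [1->0,1->2,1->3] -> levels [9 6 3 9]
Step 4: flows [0->1,1->2,3->1] -> levels [8 7 4 8]
Step 5: flows [0->1,1->2,3->1] -> levels [7 8 5 7]
Step 6: flows [1->0,1->2,1->3] -> levels [8 5 6 8]
Step 7: flows [0->1,2->1,3->1] -> levels [7 8 5 7]
  -> period-2 cycle (repeats step 5); tank 1 never drops to <=3
Tank 1 never reaches <=3 within 15 steps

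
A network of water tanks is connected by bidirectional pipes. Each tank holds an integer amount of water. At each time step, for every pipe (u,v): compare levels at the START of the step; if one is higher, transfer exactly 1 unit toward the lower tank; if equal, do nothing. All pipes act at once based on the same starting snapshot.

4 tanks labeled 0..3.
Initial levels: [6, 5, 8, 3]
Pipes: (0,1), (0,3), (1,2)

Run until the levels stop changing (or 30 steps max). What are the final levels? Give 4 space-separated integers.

Answer: 6 5 6 5

Derivation:
Step 1: flows [0->1,0->3,2->1] -> levels [4 7 7 4]
Step 2: flows [1->0,0=3,1=2] -> levels [5 6 7 4]
Step 3: flows [1->0,0->3,2->1] -> levels [5 6 6 5]
Step 4: flows [1->0,0=3,1=2] -> levels [6 5 6 5]
Step 5: flows [0->1,0->3,2->1] -> levels [4 7 5 6]
Step 6: flows [1->0,3->0,1->2] -> levels [6 5 6 5]
  -> period-2 cycle: step 6 state = step 4 state; never stabilizes
  -> state at step 30: (30-4) mod 2 = 0, same as step 4 -> [6 5 6 5]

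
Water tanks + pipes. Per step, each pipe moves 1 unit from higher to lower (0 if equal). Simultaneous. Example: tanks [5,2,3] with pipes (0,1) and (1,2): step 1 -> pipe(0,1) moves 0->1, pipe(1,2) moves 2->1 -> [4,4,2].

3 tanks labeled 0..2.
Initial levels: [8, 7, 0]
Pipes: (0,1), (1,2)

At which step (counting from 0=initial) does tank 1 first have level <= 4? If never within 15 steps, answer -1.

Step 1: flows [0->1,1->2] -> levels [7 7 1]
Step 2: flows [0=1,1->2] -> levels [7 6 2]
Step 3: flows [0->1,1->2] -> levels [6 6 3]
Step 4: flows [0=1,1->2] -> levels [6 5 4]
Step 5: flows [0->1,1->2] -> levels [5 5 5]
Step 6: flows [0=1,1=2] -> levels [5 5 5]
  -> stable; tank 1 stays at 5 > 4
Tank 1 never reaches <=4 within 15 steps

Answer: -1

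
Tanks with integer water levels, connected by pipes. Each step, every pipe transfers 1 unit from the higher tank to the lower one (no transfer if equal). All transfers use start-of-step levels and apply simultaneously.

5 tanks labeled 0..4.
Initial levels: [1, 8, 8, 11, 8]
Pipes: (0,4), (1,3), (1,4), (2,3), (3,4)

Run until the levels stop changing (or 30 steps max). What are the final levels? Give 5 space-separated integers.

Answer: 7 7 8 9 5

Derivation:
Step 1: flows [4->0,3->1,1=4,3->2,3->4] -> levels [2 9 9 8 8]
Step 2: flows [4->0,1->3,1->4,2->3,3=4] -> levels [3 7 8 10 8]
Step 3: flows [4->0,3->1,4->1,3->2,3->4] -> levels [4 9 9 7 7]
Step 4: flows [4->0,1->3,1->4,2->3,3=4] -> levels [5 7 8 9 7]
Step 5: flows [4->0,3->1,1=4,3->2,3->4] -> levels [6 8 9 6 7]
Step 6: flows [4->0,1->3,1->4,2->3,4->3] -> levels [7 6 8 9 6]
Step 7: flows [0->4,3->1,1=4,3->2,3->4] -> levels [6 7 9 6 8]
Step 8: flows [4->0,1->3,4->1,2->3,4->3] -> levels [7 7 8 9 5]
Step 9: flows [0->4,3->1,1->4,3->2,3->4] -> levels [6 7 9 6 8]
  -> period-2 cycle: step 9 state = step 7 state; never stabilizes
  -> state at step 30: (30-7) mod 2 = 1, same as step 8 -> [7 7 8 9 5]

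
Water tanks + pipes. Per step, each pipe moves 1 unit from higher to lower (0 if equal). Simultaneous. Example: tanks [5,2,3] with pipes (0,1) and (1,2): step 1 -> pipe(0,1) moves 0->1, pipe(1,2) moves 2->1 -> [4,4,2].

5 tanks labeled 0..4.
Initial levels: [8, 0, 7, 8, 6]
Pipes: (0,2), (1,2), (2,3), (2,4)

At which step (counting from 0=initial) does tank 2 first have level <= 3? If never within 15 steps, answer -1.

Step 1: flows [0->2,2->1,3->2,2->4] -> levels [7 1 7 7 7]
Step 2: flows [0=2,2->1,2=3,2=4] -> levels [7 2 6 7 7]
Step 3: flows [0->2,2->1,3->2,4->2] -> levels [6 3 8 6 6]
Step 4: flows [2->0,2->1,2->3,2->4] -> levels [7 4 4 7 7]
Step 5: flows [0->2,1=2,3->2,4->2] -> levels [6 4 7 6 6]
Step 6: flows [2->0,2->1,2->3,2->4] -> levels [7 5 3 7 7]
Tank 2 first reaches <=3 at step 6

Answer: 6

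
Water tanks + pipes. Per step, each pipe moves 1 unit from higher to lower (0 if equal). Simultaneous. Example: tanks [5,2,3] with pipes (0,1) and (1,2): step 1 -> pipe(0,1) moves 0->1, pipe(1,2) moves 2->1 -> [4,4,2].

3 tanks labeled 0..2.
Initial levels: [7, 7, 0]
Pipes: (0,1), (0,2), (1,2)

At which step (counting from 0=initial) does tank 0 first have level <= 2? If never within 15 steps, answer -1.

Answer: -1

Derivation:
Step 1: flows [0=1,0->2,1->2] -> levels [6 6 2]
Step 2: flows [0=1,0->2,1->2] -> levels [5 5 4]
Step 3: flows [0=1,0->2,1->2] -> levels [4 4 6]
Step 4: flows [0=1,2->0,2->1] -> levels [5 5 4]
  -> period-2 cycle (repeats step 2); tank 0 never drops to <=2
Tank 0 never reaches <=2 within 15 steps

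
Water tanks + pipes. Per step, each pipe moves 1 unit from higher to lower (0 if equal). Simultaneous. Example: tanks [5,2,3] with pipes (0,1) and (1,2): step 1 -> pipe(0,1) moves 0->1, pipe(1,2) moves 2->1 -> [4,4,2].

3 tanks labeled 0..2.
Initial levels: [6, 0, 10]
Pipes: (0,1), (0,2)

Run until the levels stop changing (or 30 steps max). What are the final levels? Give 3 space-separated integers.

Step 1: flows [0->1,2->0] -> levels [6 1 9]
Step 2: flows [0->1,2->0] -> levels [6 2 8]
Step 3: flows [0->1,2->0] -> levels [6 3 7]
Step 4: flows [0->1,2->0] -> levels [6 4 6]
Step 5: flows [0->1,0=2] -> levels [5 5 6]
Step 6: flows [0=1,2->0] -> levels [6 5 5]
Step 7: flows [0->1,0->2] -> levels [4 6 6]
Step 8: flows [1->0,2->0] -> levels [6 5 5]
  -> period-2 cycle: step 8 state = step 6 state; never stabilizes
  -> state at step 30: (30-6) mod 2 = 0, same as step 6 -> [6 5 5]

Answer: 6 5 5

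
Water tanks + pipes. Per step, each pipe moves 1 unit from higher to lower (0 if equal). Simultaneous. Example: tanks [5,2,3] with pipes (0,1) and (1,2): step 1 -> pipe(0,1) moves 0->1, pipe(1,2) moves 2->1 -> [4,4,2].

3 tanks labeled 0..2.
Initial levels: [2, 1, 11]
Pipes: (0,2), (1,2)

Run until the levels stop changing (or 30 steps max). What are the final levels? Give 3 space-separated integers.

Answer: 5 5 4

Derivation:
Step 1: flows [2->0,2->1] -> levels [3 2 9]
Step 2: flows [2->0,2->1] -> levels [4 3 7]
Step 3: flows [2->0,2->1] -> levels [5 4 5]
Step 4: flows [0=2,2->1] -> levels [5 5 4]
Step 5: flows [0->2,1->2] -> levels [4 4 6]
Step 6: flows [2->0,2->1] -> levels [5 5 4]
  -> period-2 cycle: step 6 state = step 4 state; never stabilizes
  -> state at step 30: (30-4) mod 2 = 0, same as step 4 -> [5 5 4]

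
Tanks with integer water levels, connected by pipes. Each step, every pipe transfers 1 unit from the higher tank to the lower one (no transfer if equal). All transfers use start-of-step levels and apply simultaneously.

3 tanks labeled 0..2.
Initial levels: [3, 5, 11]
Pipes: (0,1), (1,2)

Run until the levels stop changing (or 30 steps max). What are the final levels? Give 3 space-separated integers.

Step 1: flows [1->0,2->1] -> levels [4 5 10]
Step 2: flows [1->0,2->1] -> levels [5 5 9]
Step 3: flows [0=1,2->1] -> levels [5 6 8]
Step 4: flows [1->0,2->1] -> levels [6 6 7]
Step 5: flows [0=1,2->1] -> levels [6 7 6]
Step 6: flows [1->0,1->2] -> levels [7 5 7]
Step 7: flows [0->1,2->1] -> levels [6 7 6]
  -> period-2 cycle: step 7 state = step 5 state; never stabilizes
  -> state at step 30: (30-5) mod 2 = 1, same as step 6 -> [7 5 7]

Answer: 7 5 7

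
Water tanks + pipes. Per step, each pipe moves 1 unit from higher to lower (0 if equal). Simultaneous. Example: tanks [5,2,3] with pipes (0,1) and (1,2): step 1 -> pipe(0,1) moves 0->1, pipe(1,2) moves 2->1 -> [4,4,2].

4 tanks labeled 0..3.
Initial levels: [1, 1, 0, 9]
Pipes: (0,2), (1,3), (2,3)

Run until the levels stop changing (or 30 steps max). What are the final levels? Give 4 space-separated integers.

Step 1: flows [0->2,3->1,3->2] -> levels [0 2 2 7]
Step 2: flows [2->0,3->1,3->2] -> levels [1 3 2 5]
Step 3: flows [2->0,3->1,3->2] -> levels [2 4 2 3]
Step 4: flows [0=2,1->3,3->2] -> levels [2 3 3 3]
Step 5: flows [2->0,1=3,2=3] -> levels [3 3 2 3]
Step 6: flows [0->2,1=3,3->2] -> levels [2 3 4 2]
Step 7: flows [2->0,1->3,2->3] -> levels [3 2 2 4]
Step 8: flows [0->2,3->1,3->2] -> levels [2 3 4 2]
  -> period-2 cycle: step 8 state = step 6 state; never stabilizes
  -> state at step 30: (30-6) mod 2 = 0, same as step 6 -> [2 3 4 2]

Answer: 2 3 4 2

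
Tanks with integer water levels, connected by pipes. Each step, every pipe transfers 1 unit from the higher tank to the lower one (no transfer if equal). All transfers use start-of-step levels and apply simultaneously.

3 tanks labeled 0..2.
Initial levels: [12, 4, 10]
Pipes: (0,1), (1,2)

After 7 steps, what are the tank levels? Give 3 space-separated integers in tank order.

Answer: 8 10 8

Derivation:
Step 1: flows [0->1,2->1] -> levels [11 6 9]
Step 2: flows [0->1,2->1] -> levels [10 8 8]
Step 3: flows [0->1,1=2] -> levels [9 9 8]
Step 4: flows [0=1,1->2] -> levels [9 8 9]
Step 5: flows [0->1,2->1] -> levels [8 10 8]
Step 6: flows [1->0,1->2] -> levels [9 8 9]
  -> period-2 cycle: step 6 state = step 4 state
  -> state at step 7: (7-4) mod 2 = 1, same as step 5 -> [8 10 8]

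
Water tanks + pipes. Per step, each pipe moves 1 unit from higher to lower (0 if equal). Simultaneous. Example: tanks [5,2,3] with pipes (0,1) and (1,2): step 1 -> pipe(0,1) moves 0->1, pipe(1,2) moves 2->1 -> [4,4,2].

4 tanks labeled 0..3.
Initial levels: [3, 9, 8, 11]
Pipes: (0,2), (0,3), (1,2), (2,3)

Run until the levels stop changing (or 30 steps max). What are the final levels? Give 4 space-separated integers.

Step 1: flows [2->0,3->0,1->2,3->2] -> levels [5 8 9 9]
Step 2: flows [2->0,3->0,2->1,2=3] -> levels [7 9 7 8]
Step 3: flows [0=2,3->0,1->2,3->2] -> levels [8 8 9 6]
Step 4: flows [2->0,0->3,2->1,2->3] -> levels [8 9 6 8]
Step 5: flows [0->2,0=3,1->2,3->2] -> levels [7 8 9 7]
Step 6: flows [2->0,0=3,2->1,2->3] -> levels [8 9 6 8]
  -> period-2 cycle: step 6 state = step 4 state; never stabilizes
  -> state at step 30: (30-4) mod 2 = 0, same as step 4 -> [8 9 6 8]

Answer: 8 9 6 8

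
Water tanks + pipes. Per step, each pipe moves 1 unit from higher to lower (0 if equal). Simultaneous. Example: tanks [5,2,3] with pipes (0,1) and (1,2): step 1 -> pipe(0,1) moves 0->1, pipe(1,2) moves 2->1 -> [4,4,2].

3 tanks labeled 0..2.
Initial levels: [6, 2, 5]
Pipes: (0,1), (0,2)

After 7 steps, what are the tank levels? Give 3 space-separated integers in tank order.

Answer: 5 4 4

Derivation:
Step 1: flows [0->1,0->2] -> levels [4 3 6]
Step 2: flows [0->1,2->0] -> levels [4 4 5]
Step 3: flows [0=1,2->0] -> levels [5 4 4]
Step 4: flows [0->1,0->2] -> levels [3 5 5]
Step 5: flows [1->0,2->0] -> levels [5 4 4]
  -> period-2 cycle: step 5 state = step 3 state
  -> state at step 7: (7-3) mod 2 = 0, same as step 3 -> [5 4 4]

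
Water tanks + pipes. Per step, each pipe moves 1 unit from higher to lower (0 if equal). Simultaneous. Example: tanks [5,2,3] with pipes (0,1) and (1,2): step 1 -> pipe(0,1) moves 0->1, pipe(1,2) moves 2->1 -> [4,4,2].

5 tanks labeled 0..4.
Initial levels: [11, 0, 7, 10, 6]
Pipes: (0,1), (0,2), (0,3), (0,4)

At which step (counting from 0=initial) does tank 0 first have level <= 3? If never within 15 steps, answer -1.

Answer: -1

Derivation:
Step 1: flows [0->1,0->2,0->3,0->4] -> levels [7 1 8 11 7]
Step 2: flows [0->1,2->0,3->0,0=4] -> levels [8 2 7 10 7]
Step 3: flows [0->1,0->2,3->0,0->4] -> levels [6 3 8 9 8]
Step 4: flows [0->1,2->0,3->0,4->0] -> levels [8 4 7 8 7]
Step 5: flows [0->1,0->2,0=3,0->4] -> levels [5 5 8 8 8]
Step 6: flows [0=1,2->0,3->0,4->0] -> levels [8 5 7 7 7]
Step 7: flows [0->1,0->2,0->3,0->4] -> levels [4 6 8 8 8]
Step 8: flows [1->0,2->0,3->0,4->0] -> levels [8 5 7 7 7]
  -> period-2 cycle (repeats step 6); tank 0 never drops to <=3
Tank 0 never reaches <=3 within 15 steps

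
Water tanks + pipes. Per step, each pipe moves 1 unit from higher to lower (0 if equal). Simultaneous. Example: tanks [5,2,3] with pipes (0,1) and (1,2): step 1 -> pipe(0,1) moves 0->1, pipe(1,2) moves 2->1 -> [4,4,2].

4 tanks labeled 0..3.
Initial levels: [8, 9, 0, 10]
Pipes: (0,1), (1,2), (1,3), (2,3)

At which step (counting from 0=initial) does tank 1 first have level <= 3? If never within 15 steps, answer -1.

Step 1: flows [1->0,1->2,3->1,3->2] -> levels [9 8 2 8]
Step 2: flows [0->1,1->2,1=3,3->2] -> levels [8 8 4 7]
Step 3: flows [0=1,1->2,1->3,3->2] -> levels [8 6 6 7]
Step 4: flows [0->1,1=2,3->1,3->2] -> levels [7 8 7 5]
Step 5: flows [1->0,1->2,1->3,2->3] -> levels [8 5 7 7]
Step 6: flows [0->1,2->1,3->1,2=3] -> levels [7 8 6 6]
Step 7: flows [1->0,1->2,1->3,2=3] -> levels [8 5 7 7]
  -> period-2 cycle (repeats step 5); tank 1 never drops to <=3
Tank 1 never reaches <=3 within 15 steps

Answer: -1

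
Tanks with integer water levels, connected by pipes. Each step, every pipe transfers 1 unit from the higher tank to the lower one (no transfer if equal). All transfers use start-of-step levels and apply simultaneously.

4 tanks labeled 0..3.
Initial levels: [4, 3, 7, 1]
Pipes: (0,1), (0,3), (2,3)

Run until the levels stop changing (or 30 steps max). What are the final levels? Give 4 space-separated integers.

Answer: 4 3 5 3

Derivation:
Step 1: flows [0->1,0->3,2->3] -> levels [2 4 6 3]
Step 2: flows [1->0,3->0,2->3] -> levels [4 3 5 3]
Step 3: flows [0->1,0->3,2->3] -> levels [2 4 4 5]
Step 4: flows [1->0,3->0,3->2] -> levels [4 3 5 3]
  -> period-2 cycle: step 4 state = step 2 state; never stabilizes
  -> state at step 30: (30-2) mod 2 = 0, same as step 2 -> [4 3 5 3]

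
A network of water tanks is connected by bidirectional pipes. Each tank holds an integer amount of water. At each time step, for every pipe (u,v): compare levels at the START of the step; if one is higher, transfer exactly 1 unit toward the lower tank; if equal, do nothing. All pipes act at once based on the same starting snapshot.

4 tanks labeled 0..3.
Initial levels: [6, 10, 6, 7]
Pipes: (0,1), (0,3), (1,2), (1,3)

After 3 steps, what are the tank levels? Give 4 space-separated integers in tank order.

Answer: 8 6 8 7

Derivation:
Step 1: flows [1->0,3->0,1->2,1->3] -> levels [8 7 7 7]
Step 2: flows [0->1,0->3,1=2,1=3] -> levels [6 8 7 8]
Step 3: flows [1->0,3->0,1->2,1=3] -> levels [8 6 8 7]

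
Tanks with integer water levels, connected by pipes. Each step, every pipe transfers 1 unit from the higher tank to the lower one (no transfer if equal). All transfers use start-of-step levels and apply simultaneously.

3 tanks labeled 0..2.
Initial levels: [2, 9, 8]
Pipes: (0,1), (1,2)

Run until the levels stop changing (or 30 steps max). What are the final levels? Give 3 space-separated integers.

Answer: 7 5 7

Derivation:
Step 1: flows [1->0,1->2] -> levels [3 7 9]
Step 2: flows [1->0,2->1] -> levels [4 7 8]
Step 3: flows [1->0,2->1] -> levels [5 7 7]
Step 4: flows [1->0,1=2] -> levels [6 6 7]
Step 5: flows [0=1,2->1] -> levels [6 7 6]
Step 6: flows [1->0,1->2] -> levels [7 5 7]
Step 7: flows [0->1,2->1] -> levels [6 7 6]
  -> period-2 cycle: step 7 state = step 5 state; never stabilizes
  -> state at step 30: (30-5) mod 2 = 1, same as step 6 -> [7 5 7]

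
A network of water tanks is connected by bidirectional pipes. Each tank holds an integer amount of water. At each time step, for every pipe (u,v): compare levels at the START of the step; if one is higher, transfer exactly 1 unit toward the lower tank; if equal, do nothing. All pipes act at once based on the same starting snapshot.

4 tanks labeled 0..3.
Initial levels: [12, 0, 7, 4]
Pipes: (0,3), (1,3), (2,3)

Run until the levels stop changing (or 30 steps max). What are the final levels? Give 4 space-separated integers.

Answer: 6 5 5 7

Derivation:
Step 1: flows [0->3,3->1,2->3] -> levels [11 1 6 5]
Step 2: flows [0->3,3->1,2->3] -> levels [10 2 5 6]
Step 3: flows [0->3,3->1,3->2] -> levels [9 3 6 5]
Step 4: flows [0->3,3->1,2->3] -> levels [8 4 5 6]
Step 5: flows [0->3,3->1,3->2] -> levels [7 5 6 5]
Step 6: flows [0->3,1=3,2->3] -> levels [6 5 5 7]
Step 7: flows [3->0,3->1,3->2] -> levels [7 6 6 4]
Step 8: flows [0->3,1->3,2->3] -> levels [6 5 5 7]
  -> period-2 cycle: step 8 state = step 6 state; never stabilizes
  -> state at step 30: (30-6) mod 2 = 0, same as step 6 -> [6 5 5 7]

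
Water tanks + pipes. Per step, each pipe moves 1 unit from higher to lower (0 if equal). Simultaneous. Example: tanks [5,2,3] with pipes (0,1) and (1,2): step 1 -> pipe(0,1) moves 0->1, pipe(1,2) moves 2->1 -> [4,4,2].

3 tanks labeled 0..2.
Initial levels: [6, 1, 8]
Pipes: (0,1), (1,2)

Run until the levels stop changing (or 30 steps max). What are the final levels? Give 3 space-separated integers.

Step 1: flows [0->1,2->1] -> levels [5 3 7]
Step 2: flows [0->1,2->1] -> levels [4 5 6]
Step 3: flows [1->0,2->1] -> levels [5 5 5]
Step 4: flows [0=1,1=2] -> levels [5 5 5]
  -> stable (no change)

Answer: 5 5 5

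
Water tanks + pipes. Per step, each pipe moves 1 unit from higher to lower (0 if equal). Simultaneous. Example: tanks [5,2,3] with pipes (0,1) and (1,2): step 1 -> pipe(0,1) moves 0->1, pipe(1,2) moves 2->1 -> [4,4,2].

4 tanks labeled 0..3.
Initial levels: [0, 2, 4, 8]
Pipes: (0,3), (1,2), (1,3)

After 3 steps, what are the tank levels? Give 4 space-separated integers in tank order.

Step 1: flows [3->0,2->1,3->1] -> levels [1 4 3 6]
Step 2: flows [3->0,1->2,3->1] -> levels [2 4 4 4]
Step 3: flows [3->0,1=2,1=3] -> levels [3 4 4 3]

Answer: 3 4 4 3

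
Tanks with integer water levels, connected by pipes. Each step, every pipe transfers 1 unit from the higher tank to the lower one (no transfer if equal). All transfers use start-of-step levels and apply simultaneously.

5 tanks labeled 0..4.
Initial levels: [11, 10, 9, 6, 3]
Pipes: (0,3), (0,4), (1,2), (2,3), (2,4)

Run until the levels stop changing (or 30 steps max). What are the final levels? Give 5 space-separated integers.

Step 1: flows [0->3,0->4,1->2,2->3,2->4] -> levels [9 9 8 8 5]
Step 2: flows [0->3,0->4,1->2,2=3,2->4] -> levels [7 8 8 9 7]
Step 3: flows [3->0,0=4,1=2,3->2,2->4] -> levels [8 8 8 7 8]
Step 4: flows [0->3,0=4,1=2,2->3,2=4] -> levels [7 8 7 9 8]
Step 5: flows [3->0,4->0,1->2,3->2,4->2] -> levels [9 7 10 7 6]
Step 6: flows [0->3,0->4,2->1,2->3,2->4] -> levels [7 8 7 9 8]
  -> period-2 cycle: step 6 state = step 4 state; never stabilizes
  -> state at step 30: (30-4) mod 2 = 0, same as step 4 -> [7 8 7 9 8]

Answer: 7 8 7 9 8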